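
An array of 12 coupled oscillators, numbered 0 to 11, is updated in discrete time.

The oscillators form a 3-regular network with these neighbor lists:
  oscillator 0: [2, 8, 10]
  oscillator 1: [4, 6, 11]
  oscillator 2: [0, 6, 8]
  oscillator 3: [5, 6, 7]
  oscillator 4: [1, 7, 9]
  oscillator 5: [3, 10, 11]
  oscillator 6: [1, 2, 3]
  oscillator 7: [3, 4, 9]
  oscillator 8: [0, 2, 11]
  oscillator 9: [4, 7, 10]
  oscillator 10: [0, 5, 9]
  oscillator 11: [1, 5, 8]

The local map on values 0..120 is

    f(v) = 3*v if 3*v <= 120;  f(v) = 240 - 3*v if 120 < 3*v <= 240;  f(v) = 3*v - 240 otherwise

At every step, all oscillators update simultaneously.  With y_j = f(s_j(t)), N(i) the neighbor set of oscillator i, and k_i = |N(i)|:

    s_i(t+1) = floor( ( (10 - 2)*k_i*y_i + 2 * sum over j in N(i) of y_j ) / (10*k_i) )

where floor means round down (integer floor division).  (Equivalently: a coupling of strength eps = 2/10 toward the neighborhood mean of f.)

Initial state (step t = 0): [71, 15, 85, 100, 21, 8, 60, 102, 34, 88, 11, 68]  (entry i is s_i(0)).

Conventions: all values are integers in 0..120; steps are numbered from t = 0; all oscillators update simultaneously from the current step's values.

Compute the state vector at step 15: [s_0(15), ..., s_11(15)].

Simulating step by step:
t=0: [71, 15, 85, 100, 21, 8, 60, 102, 34, 88, 11, 68]
t=1: [31, 46, 24, 58, 59, 27, 56, 62, 86, 30, 31, 40]
t=2: [86, 98, 69, 66, 66, 83, 73, 57, 33, 86, 92, 109]
t=3: [25, 53, 35, 40, 43, 18, 25, 62, 88, 24, 31, 80]
t=4: [74, 77, 95, 108, 102, 57, 80, 63, 31, 74, 87, 10]
t=5: [25, 13, 43, 75, 58, 64, 9, 52, 80, 23, 23, 35]
t=6: [72, 44, 95, 22, 65, 51, 32, 77, 19, 69, 68, 89]
t=7: [28, 97, 47, 65, 46, 78, 91, 16, 52, 32, 38, 38]
t=8: [87, 57, 92, 41, 94, 23, 39, 54, 87, 94, 103, 100]
t=9: [25, 69, 39, 111, 46, 71, 108, 75, 24, 46, 64, 58]
t=10: [75, 43, 109, 82, 91, 35, 83, 31, 74, 92, 52, 61]
t=11: [24, 95, 72, 18, 42, 93, 20, 79, 25, 42, 77, 61]
t=12: [64, 51, 33, 50, 102, 39, 56, 21, 70, 99, 22, 56]
t=13: [51, 83, 89, 88, 66, 108, 76, 64, 38, 58, 67, 73]
t=14: [81, 12, 35, 28, 41, 72, 13, 47, 100, 61, 47, 30]
t=15: [20, 45, 90, 78, 106, 37, 46, 96, 61, 66, 84, 80]

Answer: [20, 45, 90, 78, 106, 37, 46, 96, 61, 66, 84, 80]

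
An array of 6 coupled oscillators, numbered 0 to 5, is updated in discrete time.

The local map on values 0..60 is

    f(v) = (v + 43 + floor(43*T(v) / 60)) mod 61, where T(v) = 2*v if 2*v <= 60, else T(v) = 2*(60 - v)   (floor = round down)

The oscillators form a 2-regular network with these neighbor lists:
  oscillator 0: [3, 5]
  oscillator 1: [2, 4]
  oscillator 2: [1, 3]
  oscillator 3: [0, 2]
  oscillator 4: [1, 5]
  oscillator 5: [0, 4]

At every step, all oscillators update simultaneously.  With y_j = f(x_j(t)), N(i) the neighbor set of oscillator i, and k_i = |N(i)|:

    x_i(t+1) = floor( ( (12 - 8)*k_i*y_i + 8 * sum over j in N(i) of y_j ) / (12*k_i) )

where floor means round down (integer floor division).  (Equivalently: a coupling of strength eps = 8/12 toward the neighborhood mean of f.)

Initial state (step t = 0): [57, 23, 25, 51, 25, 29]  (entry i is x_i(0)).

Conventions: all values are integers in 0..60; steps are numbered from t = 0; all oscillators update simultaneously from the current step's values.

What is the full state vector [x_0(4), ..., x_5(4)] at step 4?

Answer: [48, 48, 48, 48, 48, 48]

Derivation:
t=0: [57, 23, 25, 51, 25, 29]
t=1: [46, 40, 41, 43, 43, 45]
t=2: [48, 49, 49, 49, 49, 48]
t=3: [46, 46, 46, 46, 46, 46]
t=4: [48, 48, 48, 48, 48, 48]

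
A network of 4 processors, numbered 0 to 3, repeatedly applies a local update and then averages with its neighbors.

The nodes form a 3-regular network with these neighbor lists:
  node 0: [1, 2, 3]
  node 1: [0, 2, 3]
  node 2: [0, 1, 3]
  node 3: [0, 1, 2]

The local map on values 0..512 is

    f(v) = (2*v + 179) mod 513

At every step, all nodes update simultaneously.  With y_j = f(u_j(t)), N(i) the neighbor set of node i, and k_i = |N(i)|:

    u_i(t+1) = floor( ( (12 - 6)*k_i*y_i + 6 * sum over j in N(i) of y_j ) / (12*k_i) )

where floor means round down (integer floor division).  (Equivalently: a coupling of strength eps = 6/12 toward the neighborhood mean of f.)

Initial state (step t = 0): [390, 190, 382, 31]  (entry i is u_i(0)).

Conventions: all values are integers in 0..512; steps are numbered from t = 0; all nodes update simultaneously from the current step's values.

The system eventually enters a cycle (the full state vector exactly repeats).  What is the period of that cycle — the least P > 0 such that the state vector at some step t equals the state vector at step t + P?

Simulating step by step:
t=0: [390, 190, 382, 31]
t=1: [342, 209, 337, 274]
t=2: [281, 192, 278, 236]
t=3: [182, 123, 180, 152]
t=4: [170, 302, 169, 321]
t=5: [100, 188, 99, 200]
t=6: [270, 158, 269, 166]
t=7: [304, 401, 304, 406]
t=8: [340, 405, 340, 408]
t=9: [390, 433, 390, 435]
t=10: [304, 162, 304, 163]
t=11: [350, 427, 350, 427]
t=12: [246, 126, 246, 126]
t=13: [249, 340, 249, 340]
t=14: [224, 285, 224, 285]
t=15: [154, 195, 154, 195]
t=16: [343, 199, 343, 199]
t=17: [256, 160, 256, 160]
t=18: [285, 392, 285, 392]
t=19: [307, 378, 307, 378]
t=20: [327, 374, 327, 374]
t=21: [351, 382, 351, 382]
t=22: [388, 409, 388, 409]
t=23: [456, 470, 456, 470]
t=24: [74, 83, 74, 83]
t=25: [333, 339, 333, 339]
t=26: [336, 340, 336, 340]
t=27: [340, 343, 340, 343]
t=28: [348, 350, 348, 350]
t=29: [363, 364, 363, 364]
t=30: [392, 393, 392, 393]
t=31: [450, 451, 450, 451]
t=32: [53, 54, 53, 54]
t=33: [285, 286, 285, 286]
t=34: [236, 237, 236, 237]
t=35: [138, 139, 138, 139]
t=36: [455, 456, 455, 456]
t=37: [63, 64, 63, 64]
t=38: [305, 306, 305, 306]
t=39: [276, 277, 276, 277]
t=40: [218, 219, 218, 219]
t=41: [102, 103, 102, 103]
t=42: [383, 384, 383, 384]
t=43: [432, 433, 432, 433]
t=44: [17, 18, 17, 18]
t=45: [213, 214, 213, 214]
t=46: [92, 93, 92, 93]
t=47: [363, 364, 363, 364]

Answer: 18
Key observation: The state at step 29, [363, 364, 363, 364], reappears at step 47 — and no state repeats earlier — so the cycle the system enters has period 18.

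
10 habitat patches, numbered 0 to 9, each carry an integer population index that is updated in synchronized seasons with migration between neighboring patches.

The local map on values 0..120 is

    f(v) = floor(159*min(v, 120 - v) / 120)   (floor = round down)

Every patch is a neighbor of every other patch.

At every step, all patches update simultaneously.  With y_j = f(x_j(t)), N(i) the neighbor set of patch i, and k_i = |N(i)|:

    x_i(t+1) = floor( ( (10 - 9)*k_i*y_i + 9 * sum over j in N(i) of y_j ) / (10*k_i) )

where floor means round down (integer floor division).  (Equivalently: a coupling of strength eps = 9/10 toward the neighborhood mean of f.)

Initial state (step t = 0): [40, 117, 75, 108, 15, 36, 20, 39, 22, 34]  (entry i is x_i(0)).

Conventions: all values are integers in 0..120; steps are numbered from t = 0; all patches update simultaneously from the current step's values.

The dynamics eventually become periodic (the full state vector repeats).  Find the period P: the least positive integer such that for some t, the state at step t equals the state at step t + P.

Simulating step by step:
t=0: [40, 117, 75, 108, 15, 36, 20, 39, 22, 34]
t=1: [34, 34, 34, 34, 34, 34, 34, 34, 34, 34]
t=2: [45, 45, 45, 45, 45, 45, 45, 45, 45, 45]
t=3: [59, 59, 59, 59, 59, 59, 59, 59, 59, 59]
t=4: [78, 78, 78, 78, 78, 78, 78, 78, 78, 78]
t=5: [55, 55, 55, 55, 55, 55, 55, 55, 55, 55]
t=6: [72, 72, 72, 72, 72, 72, 72, 72, 72, 72]
t=7: [63, 63, 63, 63, 63, 63, 63, 63, 63, 63]
t=8: [75, 75, 75, 75, 75, 75, 75, 75, 75, 75]
t=9: [59, 59, 59, 59, 59, 59, 59, 59, 59, 59]

Answer: 6
Key observation: The state at step 3, [59, 59, 59, 59, 59, 59, 59, 59, 59, 59], reappears at step 9 — and no state repeats earlier — so the cycle the system enters has period 6.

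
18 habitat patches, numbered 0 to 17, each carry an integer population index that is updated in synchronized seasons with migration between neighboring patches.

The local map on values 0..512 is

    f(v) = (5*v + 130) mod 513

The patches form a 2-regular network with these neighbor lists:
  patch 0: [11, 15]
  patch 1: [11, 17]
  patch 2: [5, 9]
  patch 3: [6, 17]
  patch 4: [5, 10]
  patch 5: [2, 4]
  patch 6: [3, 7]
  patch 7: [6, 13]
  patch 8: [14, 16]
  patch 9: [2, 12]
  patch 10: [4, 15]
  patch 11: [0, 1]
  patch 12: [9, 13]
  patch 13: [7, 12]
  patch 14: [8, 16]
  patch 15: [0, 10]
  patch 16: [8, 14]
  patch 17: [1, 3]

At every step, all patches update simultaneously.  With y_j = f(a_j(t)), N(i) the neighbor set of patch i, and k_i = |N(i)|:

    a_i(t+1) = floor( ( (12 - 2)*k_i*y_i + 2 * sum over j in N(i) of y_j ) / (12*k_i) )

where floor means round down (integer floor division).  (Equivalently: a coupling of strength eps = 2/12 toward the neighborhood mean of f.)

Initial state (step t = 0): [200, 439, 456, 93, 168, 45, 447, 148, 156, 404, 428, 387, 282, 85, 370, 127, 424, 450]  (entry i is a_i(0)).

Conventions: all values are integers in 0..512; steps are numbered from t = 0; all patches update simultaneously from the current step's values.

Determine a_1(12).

Answer: a_1(12) = 360

Derivation:
t=0: [200, 439, 456, 93, 168, 45, 447, 148, 156, 404, 428, 387, 282, 85, 370, 127, 424, 450]
t=1: [108, 255, 336, 121, 428, 363, 297, 327, 384, 111, 240, 42, 12, 64, 417, 236, 234, 302]
t=2: [182, 352, 274, 199, 240, 379, 100, 232, 462, 181, 295, 328, 210, 409, 201, 275, 284, 134]
t=3: [70, 335, 436, 116, 299, 469, 127, 240, 333, 59, 120, 222, 139, 137, 124, 405, 50, 276]
t=4: [426, 279, 285, 225, 125, 381, 251, 299, 264, 401, 196, 240, 320, 303, 250, 143, 357, 441]
t=5: [226, 464, 61, 244, 250, 434, 325, 110, 414, 86, 117, 312, 174, 111, 361, 301, 378, 296]
t=6: [215, 350, 387, 293, 332, 272, 220, 171, 196, 116, 205, 178, 424, 197, 382, 116, 446, 119]
t=7: [207, 344, 65, 81, 258, 408, 214, 417, 137, 181, 144, 465, 188, 130, 450, 189, 305, 209]
t=8: [153, 305, 389, 45, 366, 169, 160, 172, 288, 49, 317, 373, 59, 239, 308, 80, 149, 151]
t=9: [357, 165, 88, 361, 404, 422, 416, 457, 66, 349, 183, 421, 410, 324, 141, 60, 315, 349]
t=10: [364, 411, 91, 371, 98, 169, 194, 333, 424, 295, 59, 220, 152, 216, 320, 391, 203, 349]
t=11: [362, 155, 104, 405, 163, 399, 120, 234, 190, 92, 365, 215, 335, 206, 185, 97, 131, 328]
t=12: [357, 360, 126, 123, 400, 108, 212, 257, 70, 97, 391, 215, 239, 156, 51, 153, 233, 233]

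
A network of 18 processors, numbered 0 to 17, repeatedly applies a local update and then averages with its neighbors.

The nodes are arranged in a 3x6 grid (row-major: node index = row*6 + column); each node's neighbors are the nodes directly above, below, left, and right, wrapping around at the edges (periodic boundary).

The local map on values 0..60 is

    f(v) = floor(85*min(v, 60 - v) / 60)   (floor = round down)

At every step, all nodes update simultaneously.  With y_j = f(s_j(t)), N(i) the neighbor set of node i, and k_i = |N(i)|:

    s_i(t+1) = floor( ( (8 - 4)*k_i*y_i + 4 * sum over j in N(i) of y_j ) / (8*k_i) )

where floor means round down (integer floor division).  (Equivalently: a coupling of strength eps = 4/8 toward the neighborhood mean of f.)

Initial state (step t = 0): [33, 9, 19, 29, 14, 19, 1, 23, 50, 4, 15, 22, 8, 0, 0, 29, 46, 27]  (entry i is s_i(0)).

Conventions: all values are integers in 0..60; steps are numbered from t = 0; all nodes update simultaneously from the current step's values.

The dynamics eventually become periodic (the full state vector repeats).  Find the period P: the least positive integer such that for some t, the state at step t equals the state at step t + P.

Simulating step by step:
t=0: [33, 9, 19, 29, 14, 19, 1, 23, 50, 4, 15, 22, 8, 0, 0, 29, 46, 27]
t=1: [25, 18, 21, 31, 22, 28, 14, 19, 14, 17, 19, 26, 15, 6, 10, 28, 24, 29]
t=2: [30, 24, 26, 35, 33, 37, 24, 21, 21, 27, 28, 33, 23, 14, 18, 33, 34, 36]
t=3: [37, 32, 33, 36, 36, 35, 34, 29, 30, 36, 38, 36, 32, 24, 27, 35, 36, 34]
t=4: [34, 37, 38, 34, 33, 34, 36, 39, 39, 34, 32, 34, 36, 36, 37, 35, 34, 35]
t=5: [35, 32, 31, 35, 37, 36, 33, 30, 30, 35, 37, 36, 34, 32, 32, 35, 36, 35]
t=6: [35, 39, 39, 35, 32, 34, 37, 40, 40, 35, 32, 34, 36, 39, 39, 35, 33, 34]
t=7: [33, 29, 29, 34, 38, 36, 32, 28, 29, 34, 38, 35, 33, 29, 29, 34, 37, 36]
t=8: [38, 40, 40, 36, 32, 34, 38, 39, 40, 36, 32, 34, 38, 40, 40, 36, 32, 34]
t=9: [31, 28, 28, 33, 38, 35, 31, 28, 28, 33, 38, 35, 31, 28, 28, 33, 38, 35]
t=10: [40, 39, 38, 37, 32, 35, 40, 39, 38, 37, 32, 35, 40, 39, 38, 37, 32, 35]
t=11: [29, 29, 30, 32, 37, 34, 29, 29, 30, 32, 37, 34, 29, 29, 30, 32, 37, 34]
t=12: [40, 41, 41, 38, 33, 36, 40, 41, 41, 38, 33, 36, 40, 41, 41, 38, 33, 36]
t=13: [28, 26, 26, 31, 36, 33, 28, 26, 26, 31, 36, 33, 28, 26, 26, 31, 36, 33]
t=14: [38, 36, 36, 39, 35, 37, 38, 36, 36, 39, 35, 37, 38, 36, 36, 39, 35, 37]
t=15: [31, 33, 33, 30, 33, 32, 31, 33, 33, 30, 33, 32, 31, 33, 33, 30, 33, 32]
t=16: [40, 38, 38, 41, 38, 39, 40, 38, 38, 41, 38, 39, 40, 38, 38, 41, 38, 39]
t=17: [28, 30, 30, 27, 30, 29, 28, 30, 30, 27, 30, 29, 28, 30, 30, 27, 30, 29]
t=18: [39, 41, 41, 39, 41, 40, 39, 41, 41, 39, 41, 40, 39, 41, 41, 39, 41, 40]
t=19: [28, 26, 26, 28, 26, 27, 28, 26, 26, 28, 26, 27, 28, 26, 26, 28, 26, 27]
t=20: [38, 36, 36, 38, 36, 37, 38, 36, 36, 38, 36, 37, 38, 36, 36, 38, 36, 37]
t=21: [31, 33, 33, 31, 33, 32, 31, 33, 33, 31, 33, 32, 31, 33, 33, 31, 33, 32]
t=22: [40, 38, 38, 40, 38, 39, 40, 38, 38, 40, 38, 39, 40, 38, 38, 40, 38, 39]
t=23: [28, 30, 30, 28, 30, 29, 28, 30, 30, 28, 30, 29, 28, 30, 30, 28, 30, 29]
t=24: [39, 41, 41, 39, 41, 40, 39, 41, 41, 39, 41, 40, 39, 41, 41, 39, 41, 40]

Answer: 6
Key observation: The state at step 18, [39, 41, 41, 39, 41, 40, 39, 41, 41, 39, 41, 40, 39, 41, 41, 39, 41, 40], reappears at step 24 — and no state repeats earlier — so the cycle the system enters has period 6.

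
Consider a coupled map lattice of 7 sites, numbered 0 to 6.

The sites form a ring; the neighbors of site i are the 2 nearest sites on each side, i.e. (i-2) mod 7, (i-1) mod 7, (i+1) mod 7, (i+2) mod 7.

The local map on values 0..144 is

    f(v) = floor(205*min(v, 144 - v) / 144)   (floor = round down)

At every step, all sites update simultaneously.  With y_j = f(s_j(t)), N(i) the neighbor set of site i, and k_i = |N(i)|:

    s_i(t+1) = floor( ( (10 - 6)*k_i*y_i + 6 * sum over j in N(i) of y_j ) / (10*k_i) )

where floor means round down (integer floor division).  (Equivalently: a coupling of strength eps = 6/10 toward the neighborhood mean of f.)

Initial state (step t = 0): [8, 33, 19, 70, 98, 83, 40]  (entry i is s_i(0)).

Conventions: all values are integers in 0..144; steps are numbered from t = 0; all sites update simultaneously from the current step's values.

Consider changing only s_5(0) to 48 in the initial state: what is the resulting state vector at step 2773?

Simulating step by step:
t=0: [8, 33, 19, 70, 98, 48, 40]
t=1: [33, 47, 43, 70, 63, 61, 50]
t=2: [61, 67, 69, 84, 83, 80, 71]
t=3: [92, 93, 92, 89, 90, 90, 94]
t=4: [73, 73, 74, 75, 75, 75, 73]
t=5: [100, 100, 99, 98, 98, 98, 100]
t=6: [62, 62, 63, 64, 64, 64, 62]
t=7: [88, 88, 89, 90, 90, 90, 88]
t=8: [78, 78, 77, 76, 76, 76, 78]
t=9: [93, 93, 94, 95, 95, 95, 93]
t=10: [71, 71, 70, 69, 69, 69, 71]
t=11: [100, 100, 99, 98, 98, 98, 100]

Answer: [88, 88, 89, 90, 90, 90, 88]
Key observation: The state at step 5, [100, 100, 99, 98, 98, 98, 100], reappears at step 11: the system is in a cycle of period 6 from step 5 on.  Therefore the state at step 2773 equals the state at step 5 + ((2773 - 5) mod 6) = 7, which is [88, 88, 89, 90, 90, 90, 88].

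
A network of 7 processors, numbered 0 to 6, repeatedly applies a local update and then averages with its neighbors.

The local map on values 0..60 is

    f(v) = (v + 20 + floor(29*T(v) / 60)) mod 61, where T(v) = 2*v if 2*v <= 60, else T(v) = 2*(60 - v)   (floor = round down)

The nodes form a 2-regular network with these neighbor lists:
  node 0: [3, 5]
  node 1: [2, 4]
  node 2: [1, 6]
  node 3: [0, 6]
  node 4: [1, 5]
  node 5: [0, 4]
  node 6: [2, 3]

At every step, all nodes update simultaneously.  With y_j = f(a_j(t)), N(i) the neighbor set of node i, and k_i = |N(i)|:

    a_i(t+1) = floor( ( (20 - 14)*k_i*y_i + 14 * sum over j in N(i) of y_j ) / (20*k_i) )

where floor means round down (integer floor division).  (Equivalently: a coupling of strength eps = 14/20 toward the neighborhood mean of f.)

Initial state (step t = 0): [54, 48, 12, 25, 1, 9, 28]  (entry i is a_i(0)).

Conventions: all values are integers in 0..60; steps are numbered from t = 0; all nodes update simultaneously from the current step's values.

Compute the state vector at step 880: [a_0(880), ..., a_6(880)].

Simulating step by step:
t=0: [54, 48, 12, 25, 1, 9, 28]
t=1: [21, 27, 24, 13, 25, 24, 22]
t=2: [17, 8, 6, 14, 8, 4, 18]
t=3: [41, 33, 40, 51, 32, 38, 43]
t=4: [18, 18, 18, 18, 18, 18, 18]
t=5: [55, 55, 55, 55, 55, 55, 55]
t=6: [18, 18, 18, 18, 18, 18, 18]

Answer: [18, 18, 18, 18, 18, 18, 18]
Key observation: The state at step 4, [18, 18, 18, 18, 18, 18, 18], reappears at step 6: the system is in a cycle of period 2 from step 4 on.  Therefore the state at step 880 equals the state at step 4 + ((880 - 4) mod 2) = 4, which is [18, 18, 18, 18, 18, 18, 18].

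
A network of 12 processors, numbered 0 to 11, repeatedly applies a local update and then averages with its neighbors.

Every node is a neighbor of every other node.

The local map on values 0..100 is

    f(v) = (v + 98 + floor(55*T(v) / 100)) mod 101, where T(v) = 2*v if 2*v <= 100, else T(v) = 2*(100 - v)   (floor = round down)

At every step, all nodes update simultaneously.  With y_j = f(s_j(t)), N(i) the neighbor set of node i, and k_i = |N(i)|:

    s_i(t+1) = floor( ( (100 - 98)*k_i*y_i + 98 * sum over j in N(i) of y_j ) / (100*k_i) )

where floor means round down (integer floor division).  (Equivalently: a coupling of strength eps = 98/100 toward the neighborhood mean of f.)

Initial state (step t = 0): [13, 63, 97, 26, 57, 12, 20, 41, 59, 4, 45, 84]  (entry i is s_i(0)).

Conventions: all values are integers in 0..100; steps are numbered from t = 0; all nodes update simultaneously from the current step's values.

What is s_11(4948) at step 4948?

Simulating step by step:
t=0: [13, 63, 97, 26, 57, 12, 20, 41, 59, 4, 45, 84]
t=1: [52, 47, 47, 50, 54, 52, 51, 48, 54, 54, 48, 47]
t=2: [42, 36, 36, 42, 42, 42, 42, 36, 42, 42, 36, 36]
t=3: [79, 80, 80, 79, 79, 79, 79, 80, 79, 79, 80, 80]
t=4: [99, 99, 99, 99, 99, 99, 99, 99, 99, 99, 99, 99]
t=5: [97, 97, 97, 97, 97, 97, 97, 97, 97, 97, 97, 97]
t=6: [97, 97, 97, 97, 97, 97, 97, 97, 97, 97, 97, 97]

Answer: s_11(4948) = 97
Key observation: The state at step 5, [97, 97, 97, 97, 97, 97, 97, 97, 97, 97, 97, 97], reappears at step 6: the system is in a cycle of period 1 from step 5 on.  Therefore the state at step 4948 equals the state at step 5 + ((4948 - 5) mod 1) = 5, which is [97, 97, 97, 97, 97, 97, 97, 97, 97, 97, 97, 97].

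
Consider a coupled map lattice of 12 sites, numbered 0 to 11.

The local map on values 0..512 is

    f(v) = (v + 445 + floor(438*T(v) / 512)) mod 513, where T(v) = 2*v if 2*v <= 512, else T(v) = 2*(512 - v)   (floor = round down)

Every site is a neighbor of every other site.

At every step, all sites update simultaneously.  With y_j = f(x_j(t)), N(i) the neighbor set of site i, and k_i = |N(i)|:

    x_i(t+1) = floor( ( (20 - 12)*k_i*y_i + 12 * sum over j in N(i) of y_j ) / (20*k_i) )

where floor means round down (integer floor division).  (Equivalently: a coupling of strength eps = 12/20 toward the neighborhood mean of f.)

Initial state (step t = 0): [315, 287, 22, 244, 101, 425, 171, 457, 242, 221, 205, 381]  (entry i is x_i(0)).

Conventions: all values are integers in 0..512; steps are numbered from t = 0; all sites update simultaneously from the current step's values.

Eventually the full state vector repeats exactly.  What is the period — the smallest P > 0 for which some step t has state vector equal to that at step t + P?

Answer: 2
Key observation: The state at step 19, [190, 190, 322, 190, 322, 322, 322, 322, 190, 190, 322, 190], reappears at step 21 — and no state repeats earlier — so the cycle the system enters has period 2.

Derivation:
t=0: [315, 287, 22, 244, 101, 425, 171, 457, 242, 221, 205, 381]
t=1: [184, 191, 334, 187, 231, 334, 296, 327, 186, 166, 328, 168]
t=2: [306, 312, 177, 308, 173, 177, 186, 178, 308, 289, 178, 291]
t=3: [188, 186, 303, 187, 299, 303, 312, 304, 187, 192, 304, 192]
t=4: [322, 321, 197, 321, 198, 197, 195, 197, 321, 326, 197, 326]
t=5: [196, 196, 334, 196, 335, 334, 332, 334, 196, 195, 334, 195]
t=6: [329, 329, 189, 329, 189, 189, 189, 189, 329, 328, 189, 328]
t=7: [186, 186, 318, 186, 318, 318, 318, 318, 186, 186, 318, 186]
t=8: [315, 315, 188, 315, 188, 188, 188, 188, 315, 315, 188, 315]
t=9: [192, 192, 319, 192, 319, 319, 319, 319, 192, 192, 319, 192]
t=10: [326, 326, 193, 326, 193, 193, 193, 193, 326, 326, 193, 326]
t=11: [191, 191, 326, 191, 326, 326, 326, 326, 191, 191, 326, 191]
t=12: [322, 322, 189, 322, 189, 189, 189, 189, 322, 322, 189, 322]
t=13: [189, 189, 320, 189, 320, 320, 320, 320, 189, 189, 320, 189]
t=14: [320, 320, 190, 320, 190, 190, 190, 190, 320, 320, 190, 320]
t=15: [191, 191, 322, 191, 322, 322, 322, 322, 191, 191, 322, 191]
t=16: [323, 323, 191, 323, 191, 191, 191, 191, 323, 323, 191, 323]
t=17: [190, 190, 323, 190, 323, 323, 323, 323, 190, 190, 323, 190]
t=18: [321, 321, 190, 321, 190, 190, 190, 190, 321, 321, 190, 321]
t=19: [190, 190, 322, 190, 322, 322, 322, 322, 190, 190, 322, 190]
t=20: [322, 322, 190, 322, 190, 190, 190, 190, 322, 322, 190, 322]
t=21: [190, 190, 322, 190, 322, 322, 322, 322, 190, 190, 322, 190]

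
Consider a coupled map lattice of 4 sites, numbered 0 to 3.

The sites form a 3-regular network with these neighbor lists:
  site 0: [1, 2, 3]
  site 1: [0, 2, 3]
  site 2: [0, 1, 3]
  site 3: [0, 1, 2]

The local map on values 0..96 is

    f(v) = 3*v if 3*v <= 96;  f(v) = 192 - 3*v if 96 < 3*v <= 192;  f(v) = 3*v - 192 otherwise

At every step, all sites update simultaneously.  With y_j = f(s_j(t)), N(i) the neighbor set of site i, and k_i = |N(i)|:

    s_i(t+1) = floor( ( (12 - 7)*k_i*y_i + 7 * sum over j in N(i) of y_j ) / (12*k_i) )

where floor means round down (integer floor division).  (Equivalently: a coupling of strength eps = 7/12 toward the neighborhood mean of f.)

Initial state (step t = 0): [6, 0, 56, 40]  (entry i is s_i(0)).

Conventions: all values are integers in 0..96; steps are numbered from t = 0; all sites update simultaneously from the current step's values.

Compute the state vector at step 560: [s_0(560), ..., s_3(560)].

Simulating step by step:
t=0: [6, 0, 56, 40]
t=1: [26, 22, 27, 38]
t=2: [76, 73, 76, 76]
t=3: [34, 32, 34, 34]
t=4: [91, 92, 91, 91]
t=5: [81, 82, 81, 81]
t=6: [51, 52, 51, 51]
t=7: [38, 37, 38, 38]
t=8: [78, 79, 78, 78]
t=9: [42, 43, 42, 42]
t=10: [65, 64, 65, 65]
t=11: [2, 1, 2, 2]
t=12: [5, 4, 5, 5]
t=13: [14, 13, 14, 14]
t=14: [41, 40, 41, 41]
t=15: [69, 70, 69, 69]
t=16: [15, 16, 15, 15]
t=17: [45, 46, 45, 45]
t=18: [56, 55, 56, 56]
t=19: [24, 25, 24, 24]
t=20: [72, 73, 72, 72]
t=21: [24, 25, 24, 24]

Answer: [72, 73, 72, 72]
Key observation: The state at step 19, [24, 25, 24, 24], reappears at step 21: the system is in a cycle of period 2 from step 19 on.  Therefore the state at step 560 equals the state at step 19 + ((560 - 19) mod 2) = 20, which is [72, 73, 72, 72].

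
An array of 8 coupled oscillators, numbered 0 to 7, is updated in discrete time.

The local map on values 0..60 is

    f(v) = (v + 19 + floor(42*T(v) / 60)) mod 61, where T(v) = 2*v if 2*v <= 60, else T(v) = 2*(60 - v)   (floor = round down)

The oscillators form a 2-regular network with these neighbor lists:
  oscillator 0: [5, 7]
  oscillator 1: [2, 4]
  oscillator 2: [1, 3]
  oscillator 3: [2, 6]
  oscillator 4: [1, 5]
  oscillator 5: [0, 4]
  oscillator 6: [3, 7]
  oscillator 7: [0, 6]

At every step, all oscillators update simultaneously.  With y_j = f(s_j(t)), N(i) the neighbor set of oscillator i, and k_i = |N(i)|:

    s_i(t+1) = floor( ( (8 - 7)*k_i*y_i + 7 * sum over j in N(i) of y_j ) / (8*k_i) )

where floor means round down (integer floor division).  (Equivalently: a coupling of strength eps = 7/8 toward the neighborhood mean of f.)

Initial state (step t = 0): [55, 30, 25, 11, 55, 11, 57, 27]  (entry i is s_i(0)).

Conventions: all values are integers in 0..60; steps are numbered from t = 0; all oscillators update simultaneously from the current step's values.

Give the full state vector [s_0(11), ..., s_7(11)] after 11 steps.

Answer: [9, 11, 17, 8, 16, 8, 10, 6]

Derivation:
t=0: [55, 30, 25, 11, 55, 11, 57, 27]
t=1: [31, 20, 35, 21, 35, 23, 31, 19]
t=2: [10, 25, 9, 25, 11, 26, 8, 25]
t=3: [22, 39, 20, 36, 22, 41, 20, 37]
t=4: [24, 10, 23, 8, 23, 11, 24, 10]
t=5: [40, 16, 37, 17, 40, 17, 37, 18]
t=6: [29, 30, 54, 31, 54, 30, 29, 23]
t=7: [22, 21, 28, 24, 28, 24, 21, 25]
t=8: [15, 22, 13, 16, 13, 17, 15, 10]
t=9: [51, 45, 35, 53, 36, 53, 50, 53]
t=10: [20, 27, 22, 24, 22, 23, 20, 21]
t=11: [9, 11, 17, 8, 16, 8, 10, 6]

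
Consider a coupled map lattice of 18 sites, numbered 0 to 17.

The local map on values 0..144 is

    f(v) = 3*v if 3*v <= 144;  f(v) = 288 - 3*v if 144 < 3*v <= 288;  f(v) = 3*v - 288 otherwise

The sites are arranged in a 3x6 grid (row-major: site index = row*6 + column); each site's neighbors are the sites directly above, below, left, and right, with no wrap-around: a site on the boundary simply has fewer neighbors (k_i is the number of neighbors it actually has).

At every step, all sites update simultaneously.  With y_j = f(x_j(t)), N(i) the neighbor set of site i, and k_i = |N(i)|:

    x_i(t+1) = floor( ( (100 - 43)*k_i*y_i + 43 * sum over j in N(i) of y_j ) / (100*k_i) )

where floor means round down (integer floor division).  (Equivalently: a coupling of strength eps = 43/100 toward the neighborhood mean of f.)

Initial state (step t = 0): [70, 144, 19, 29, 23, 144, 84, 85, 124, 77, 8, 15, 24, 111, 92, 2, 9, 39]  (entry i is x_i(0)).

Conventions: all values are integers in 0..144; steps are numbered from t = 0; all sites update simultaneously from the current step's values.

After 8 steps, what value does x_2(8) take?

Answer: x_2(8) = 41

Derivation:
t=0: [70, 144, 19, 29, 23, 144, 84, 85, 124, 77, 8, 15, 24, 111, 92, 2, 9, 39]
t=1: [83, 106, 77, 75, 75, 106, 46, 52, 64, 54, 34, 66, 58, 42, 26, 17, 36, 82]
t=2: [58, 49, 59, 71, 63, 49, 119, 117, 96, 105, 99, 76, 121, 118, 83, 73, 89, 66]
t=3: [110, 121, 94, 76, 88, 114, 75, 65, 25, 31, 27, 68, 71, 62, 41, 51, 36, 68]
t=4: [53, 62, 33, 51, 41, 54, 66, 86, 76, 90, 79, 79, 78, 99, 114, 123, 104, 89]
t=5: [114, 95, 99, 111, 114, 109, 81, 45, 55, 45, 52, 57, 52, 24, 52, 59, 35, 28]
t=6: [41, 30, 29, 54, 61, 58, 71, 103, 114, 121, 119, 103, 100, 98, 119, 116, 106, 95]
t=7: [105, 84, 88, 110, 104, 92, 65, 36, 57, 75, 64, 38, 24, 18, 56, 59, 36, 12]
t=8: [43, 43, 41, 39, 35, 36, 82, 93, 100, 75, 87, 85, 72, 73, 108, 104, 96, 68]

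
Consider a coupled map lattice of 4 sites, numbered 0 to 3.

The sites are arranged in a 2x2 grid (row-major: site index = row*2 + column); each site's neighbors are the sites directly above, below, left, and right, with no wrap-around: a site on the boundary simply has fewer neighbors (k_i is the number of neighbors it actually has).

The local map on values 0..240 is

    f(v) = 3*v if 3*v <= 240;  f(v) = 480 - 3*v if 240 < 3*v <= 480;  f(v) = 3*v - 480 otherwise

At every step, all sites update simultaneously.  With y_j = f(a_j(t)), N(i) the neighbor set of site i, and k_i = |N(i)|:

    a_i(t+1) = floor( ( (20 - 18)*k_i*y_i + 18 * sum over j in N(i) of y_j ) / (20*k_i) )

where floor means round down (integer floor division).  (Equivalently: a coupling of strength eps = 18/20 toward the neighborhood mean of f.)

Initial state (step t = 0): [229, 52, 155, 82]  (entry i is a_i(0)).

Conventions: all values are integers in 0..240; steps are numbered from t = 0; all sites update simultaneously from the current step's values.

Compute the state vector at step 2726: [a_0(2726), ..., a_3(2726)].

Answer: [129, 129, 129, 129]
Key observation: The state at step 17, [123, 123, 123, 123], reappears at step 25: the system is in a cycle of period 8 from step 17 on.  Therefore the state at step 2726 equals the state at step 17 + ((2726 - 17) mod 8) = 22, which is [129, 129, 129, 129].

Derivation:
t=0: [229, 52, 155, 82]
t=1: [97, 214, 199, 100]
t=2: [144, 182, 177, 143]
t=3: [57, 51, 49, 57]
t=4: [152, 169, 168, 152]
t=5: [25, 24, 24, 25]
t=6: [72, 74, 74, 72]
t=7: [221, 216, 216, 221]
t=8: [169, 181, 181, 169]
t=9: [59, 30, 30, 59]
t=10: [98, 168, 168, 98]
t=11: [40, 169, 169, 40]
t=12: [36, 110, 110, 36]
t=13: [145, 112, 112, 145]
t=14: [134, 54, 54, 134]
t=15: [153, 86, 86, 153]
t=16: [201, 41, 41, 201]
t=17: [123, 123, 123, 123]
t=18: [111, 111, 111, 111]
t=19: [147, 147, 147, 147]
t=20: [39, 39, 39, 39]
t=21: [117, 117, 117, 117]
t=22: [129, 129, 129, 129]
t=23: [93, 93, 93, 93]
t=24: [201, 201, 201, 201]
t=25: [123, 123, 123, 123]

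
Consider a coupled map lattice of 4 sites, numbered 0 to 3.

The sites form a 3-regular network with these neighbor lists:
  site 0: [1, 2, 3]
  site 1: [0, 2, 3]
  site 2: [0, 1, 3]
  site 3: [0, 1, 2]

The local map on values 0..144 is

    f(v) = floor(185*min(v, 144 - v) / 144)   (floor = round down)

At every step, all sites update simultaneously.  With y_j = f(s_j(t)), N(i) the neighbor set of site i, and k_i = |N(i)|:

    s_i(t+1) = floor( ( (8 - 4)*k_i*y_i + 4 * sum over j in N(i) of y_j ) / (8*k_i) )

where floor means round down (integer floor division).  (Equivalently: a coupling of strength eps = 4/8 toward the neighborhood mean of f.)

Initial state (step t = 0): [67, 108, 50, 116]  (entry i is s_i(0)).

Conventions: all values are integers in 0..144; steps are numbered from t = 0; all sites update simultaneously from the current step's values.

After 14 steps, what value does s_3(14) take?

Simulating step by step:
t=0: [67, 108, 50, 116]
t=1: [67, 53, 59, 50]
t=2: [77, 71, 73, 70]
t=3: [88, 89, 89, 89]
t=4: [70, 70, 70, 70]
t=5: [89, 89, 89, 89]
t=6: [70, 70, 70, 70]
t=7: [89, 89, 89, 89]
t=8: [70, 70, 70, 70]
t=9: [89, 89, 89, 89]
t=10: [70, 70, 70, 70]
t=11: [89, 89, 89, 89]
t=12: [70, 70, 70, 70]
t=13: [89, 89, 89, 89]
t=14: [70, 70, 70, 70]

Answer: s_3(14) = 70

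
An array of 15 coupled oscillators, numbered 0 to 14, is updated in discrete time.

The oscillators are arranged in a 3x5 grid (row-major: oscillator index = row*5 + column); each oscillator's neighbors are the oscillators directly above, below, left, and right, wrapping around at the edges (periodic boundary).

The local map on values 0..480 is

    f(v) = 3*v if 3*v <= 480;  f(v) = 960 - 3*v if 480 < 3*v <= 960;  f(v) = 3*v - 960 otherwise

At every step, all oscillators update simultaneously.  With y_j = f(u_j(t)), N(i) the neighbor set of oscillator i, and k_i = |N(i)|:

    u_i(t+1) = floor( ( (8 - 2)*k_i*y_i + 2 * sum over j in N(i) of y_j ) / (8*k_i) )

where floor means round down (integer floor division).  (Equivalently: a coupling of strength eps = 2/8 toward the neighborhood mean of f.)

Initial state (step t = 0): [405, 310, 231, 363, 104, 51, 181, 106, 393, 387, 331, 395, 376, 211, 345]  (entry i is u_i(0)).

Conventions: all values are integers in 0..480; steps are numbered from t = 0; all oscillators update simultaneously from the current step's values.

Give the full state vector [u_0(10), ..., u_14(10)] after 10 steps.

Answer: [374, 390, 420, 283, 261, 306, 232, 243, 324, 222, 233, 105, 387, 345, 69]

Derivation:
t=0: [405, 310, 231, 363, 104, 51, 181, 106, 393, 387, 331, 395, 376, 211, 345]
t=1: [224, 95, 240, 167, 275, 171, 358, 305, 225, 198, 69, 209, 197, 282, 110]
t=2: [283, 274, 252, 392, 191, 396, 154, 96, 275, 349, 242, 310, 322, 175, 298]
t=3: [144, 153, 193, 234, 320, 226, 389, 266, 165, 116, 202, 75, 64, 352, 120]
t=4: [392, 422, 352, 252, 87, 295, 225, 199, 402, 330, 346, 244, 198, 151, 319]
t=5: [207, 281, 149, 219, 224, 94, 274, 334, 250, 59, 91, 235, 345, 390, 53]
t=6: [314, 161, 368, 299, 277, 269, 147, 85, 203, 191, 269, 228, 115, 204, 178]
t=7: [70, 412, 179, 108, 152, 177, 403, 271, 329, 356, 169, 295, 322, 335, 383]
t=8: [258, 266, 364, 302, 393, 385, 244, 154, 59, 149, 396, 117, 47, 67, 208]
t=9: [189, 177, 150, 86, 228, 214, 244, 388, 205, 393, 237, 310, 177, 195, 320]
t=10: [374, 390, 420, 283, 261, 306, 232, 243, 324, 222, 233, 105, 387, 345, 69]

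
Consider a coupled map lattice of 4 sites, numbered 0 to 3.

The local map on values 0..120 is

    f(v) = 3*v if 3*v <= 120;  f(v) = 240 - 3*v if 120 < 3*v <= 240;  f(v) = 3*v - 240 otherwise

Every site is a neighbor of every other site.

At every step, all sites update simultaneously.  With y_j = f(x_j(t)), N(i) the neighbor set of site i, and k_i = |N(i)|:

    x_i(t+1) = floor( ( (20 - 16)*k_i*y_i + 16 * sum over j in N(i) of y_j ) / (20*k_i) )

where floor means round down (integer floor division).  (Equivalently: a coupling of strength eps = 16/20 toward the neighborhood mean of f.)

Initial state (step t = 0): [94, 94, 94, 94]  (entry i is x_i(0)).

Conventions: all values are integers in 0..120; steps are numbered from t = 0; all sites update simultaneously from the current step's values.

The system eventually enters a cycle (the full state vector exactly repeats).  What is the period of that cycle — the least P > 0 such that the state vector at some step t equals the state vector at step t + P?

Simulating step by step:
t=0: [94, 94, 94, 94]
t=1: [42, 42, 42, 42]
t=2: [114, 114, 114, 114]
t=3: [102, 102, 102, 102]
t=4: [66, 66, 66, 66]
t=5: [42, 42, 42, 42]

Answer: 4
Key observation: The state at step 1, [42, 42, 42, 42], reappears at step 5 — and no state repeats earlier — so the cycle the system enters has period 4.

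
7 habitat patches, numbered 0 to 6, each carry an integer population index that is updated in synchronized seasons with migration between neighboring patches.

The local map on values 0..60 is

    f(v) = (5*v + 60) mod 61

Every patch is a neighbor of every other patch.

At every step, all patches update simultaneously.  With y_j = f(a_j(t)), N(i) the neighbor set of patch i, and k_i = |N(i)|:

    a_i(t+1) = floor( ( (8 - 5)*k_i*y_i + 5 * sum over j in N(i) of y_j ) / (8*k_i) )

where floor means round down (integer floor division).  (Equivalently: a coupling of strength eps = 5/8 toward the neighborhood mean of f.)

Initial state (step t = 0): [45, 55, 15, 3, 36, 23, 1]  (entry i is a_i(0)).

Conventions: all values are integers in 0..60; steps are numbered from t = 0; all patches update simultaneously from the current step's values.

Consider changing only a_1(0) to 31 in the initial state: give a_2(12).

Simulating step by step:
t=0: [45, 31, 15, 3, 36, 23, 1]
t=1: [33, 30, 25, 26, 37, 36, 23]
t=2: [31, 27, 20, 21, 19, 35, 34]
t=3: [35, 30, 37, 38, 35, 40, 39]
t=4: [31, 24, 17, 18, 31, 21, 20]
t=5: [35, 42, 32, 34, 35, 38, 36]
t=6: [42, 35, 38, 41, 42, 30, 44]
t=7: [27, 34, 21, 25, 27, 27, 29]
t=8: [18, 28, 27, 16, 18, 18, 21]
t=9: [25, 22, 21, 23, 25, 25, 29]
t=10: [18, 30, 29, 32, 18, 18, 23]
t=11: [30, 30, 29, 33, 30, 30, 37]
t=12: [25, 25, 23, 29, 25, 25, 18]

Answer: a_2(12) = 23
Key observation: This trace re-runs the system from the modified initial state.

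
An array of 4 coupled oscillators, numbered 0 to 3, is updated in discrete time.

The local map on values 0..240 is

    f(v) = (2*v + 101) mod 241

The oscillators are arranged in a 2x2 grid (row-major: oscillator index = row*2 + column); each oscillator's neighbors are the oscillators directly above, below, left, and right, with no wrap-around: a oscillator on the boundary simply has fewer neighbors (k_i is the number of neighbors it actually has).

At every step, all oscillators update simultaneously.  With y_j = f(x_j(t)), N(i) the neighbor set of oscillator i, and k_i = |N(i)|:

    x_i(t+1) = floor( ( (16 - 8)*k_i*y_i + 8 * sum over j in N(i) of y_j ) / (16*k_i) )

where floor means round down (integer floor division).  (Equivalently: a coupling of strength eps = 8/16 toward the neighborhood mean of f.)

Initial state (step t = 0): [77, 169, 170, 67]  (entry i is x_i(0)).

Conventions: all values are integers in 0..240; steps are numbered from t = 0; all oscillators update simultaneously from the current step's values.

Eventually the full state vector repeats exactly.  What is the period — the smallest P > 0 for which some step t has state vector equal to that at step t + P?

Answer: 24
Key observation: The state at step 15, [203, 199, 200, 195], reappears at step 39 — and no state repeats earlier — so the cycle the system enters has period 24.

Derivation:
t=0: [77, 169, 170, 67]
t=1: [106, 161, 162, 217]
t=2: [127, 122, 123, 118]
t=3: [109, 104, 105, 100]
t=4: [73, 68, 69, 64]
t=5: [122, 177, 178, 233]
t=6: [159, 154, 155, 150]
t=7: [173, 168, 169, 164]
t=8: [201, 196, 197, 192]
t=9: [16, 11, 12, 7]
t=10: [128, 123, 124, 119]
t=11: [111, 106, 107, 102]
t=12: [77, 72, 73, 68]
t=13: [9, 64, 65, 121]
t=14: [174, 169, 170, 166]
t=15: [203, 199, 200, 195]
t=16: [21, 17, 18, 13]
t=17: [139, 135, 136, 131]
t=18: [134, 130, 131, 126]
t=19: [124, 120, 121, 116]
t=20: [104, 100, 101, 96]
t=21: [64, 60, 61, 56]
t=22: [225, 221, 222, 217]
t=23: [65, 61, 62, 57]
t=24: [227, 223, 224, 219]
t=25: [69, 65, 66, 61]
t=26: [235, 231, 232, 227]
t=27: [85, 81, 82, 77]
t=28: [26, 22, 23, 18]
t=29: [149, 145, 146, 141]
t=30: [154, 150, 151, 146]
t=31: [164, 160, 161, 156]
t=32: [184, 180, 181, 176]
t=33: [224, 220, 221, 216]
t=34: [63, 59, 60, 55]
t=35: [223, 219, 220, 215]
t=36: [61, 57, 58, 53]
t=37: [219, 215, 216, 211]
t=38: [53, 49, 50, 45]
t=39: [203, 199, 200, 195]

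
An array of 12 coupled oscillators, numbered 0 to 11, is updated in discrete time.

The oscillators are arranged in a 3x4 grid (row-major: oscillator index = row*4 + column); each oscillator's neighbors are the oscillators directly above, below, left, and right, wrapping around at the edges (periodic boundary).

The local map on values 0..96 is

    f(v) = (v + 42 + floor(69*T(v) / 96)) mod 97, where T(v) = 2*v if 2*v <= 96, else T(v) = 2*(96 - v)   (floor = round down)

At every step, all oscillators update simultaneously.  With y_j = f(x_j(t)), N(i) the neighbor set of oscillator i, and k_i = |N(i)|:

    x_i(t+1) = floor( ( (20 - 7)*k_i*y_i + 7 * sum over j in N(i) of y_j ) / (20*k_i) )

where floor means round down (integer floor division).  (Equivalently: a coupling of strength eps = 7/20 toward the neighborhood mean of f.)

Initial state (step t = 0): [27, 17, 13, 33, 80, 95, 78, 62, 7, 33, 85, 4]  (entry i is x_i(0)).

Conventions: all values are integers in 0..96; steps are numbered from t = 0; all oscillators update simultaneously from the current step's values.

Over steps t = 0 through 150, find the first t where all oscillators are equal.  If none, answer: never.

Simulating step by step:
t=0: [27, 17, 13, 33, 80, 95, 78, 62, 7, 33, 85, 4]  (not all equal)
t=1: [25, 66, 65, 32, 45, 44, 49, 50, 50, 36, 46, 49]  (not all equal)
t=2: [20, 47, 52, 30, 50, 51, 59, 57, 52, 40, 55, 57]  (not all equal)
t=3: [75, 60, 55, 34, 63, 58, 57, 54, 60, 48, 56, 54]  (not all equal)
t=4: [49, 56, 55, 37, 55, 57, 58, 55, 56, 60, 58, 55]  (not all equal)
t=5: [57, 58, 55, 43, 58, 57, 57, 55, 58, 56, 57, 55]  (not all equal)
t=6: [56, 57, 57, 52, 57, 57, 58, 57, 57, 57, 58, 57]  (not all equal)
t=7: [58, 58, 58, 59, 58, 57, 57, 58, 58, 57, 57, 58]  (not all equal)
t=8: [57, 57, 57, 57, 57, 57, 57, 57, 57, 57, 57, 57]  (all equal)

Answer: 8
Key observation: Synchronization is absorbing here: once all oscillators are equal they stay equal, and step 8 is the first all-equal step.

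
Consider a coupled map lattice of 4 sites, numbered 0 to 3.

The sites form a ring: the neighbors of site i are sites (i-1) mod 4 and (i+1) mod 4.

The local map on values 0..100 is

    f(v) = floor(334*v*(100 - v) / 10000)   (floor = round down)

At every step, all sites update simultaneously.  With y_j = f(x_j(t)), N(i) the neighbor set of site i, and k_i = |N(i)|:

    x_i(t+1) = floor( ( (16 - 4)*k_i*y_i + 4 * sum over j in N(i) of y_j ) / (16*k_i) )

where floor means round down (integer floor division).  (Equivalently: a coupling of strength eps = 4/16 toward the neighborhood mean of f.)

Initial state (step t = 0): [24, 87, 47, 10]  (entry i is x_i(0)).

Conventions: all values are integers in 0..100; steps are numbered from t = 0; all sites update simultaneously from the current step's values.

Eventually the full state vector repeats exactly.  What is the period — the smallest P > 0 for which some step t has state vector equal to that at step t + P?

Simulating step by step:
t=0: [24, 87, 47, 10]
t=1: [53, 45, 70, 40]
t=2: [82, 80, 72, 79]
t=3: [50, 54, 63, 55]
t=4: [82, 81, 78, 81]
t=5: [49, 51, 55, 51]
t=6: [83, 82, 82, 82]
t=7: [47, 48, 49, 48]
t=8: [83, 83, 83, 83]
t=9: [47, 47, 47, 47]
t=10: [83, 83, 83, 83]

Answer: 2
Key observation: The state at step 8, [83, 83, 83, 83], reappears at step 10 — and no state repeats earlier — so the cycle the system enters has period 2.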